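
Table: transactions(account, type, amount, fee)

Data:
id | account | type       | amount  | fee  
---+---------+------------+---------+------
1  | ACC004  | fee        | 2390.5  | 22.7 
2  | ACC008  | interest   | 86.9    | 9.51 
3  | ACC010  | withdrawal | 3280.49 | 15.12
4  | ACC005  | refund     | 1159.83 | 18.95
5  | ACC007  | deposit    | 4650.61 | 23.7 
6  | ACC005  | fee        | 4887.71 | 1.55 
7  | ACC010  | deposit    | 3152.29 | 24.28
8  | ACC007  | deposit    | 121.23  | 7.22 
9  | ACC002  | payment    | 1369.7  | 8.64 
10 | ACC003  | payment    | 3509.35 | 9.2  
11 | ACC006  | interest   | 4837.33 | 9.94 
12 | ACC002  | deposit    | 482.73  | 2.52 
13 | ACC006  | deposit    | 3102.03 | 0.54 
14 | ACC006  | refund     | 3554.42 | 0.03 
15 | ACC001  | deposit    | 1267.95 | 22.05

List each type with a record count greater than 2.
SELECT type, COUNT(*) as cnt
FROM transactions
GROUP BY type
HAVING COUNT(*) > 2

Result:
  deposit: 6

Note: HAVING filters groups after aggregation, WHERE filters rows before.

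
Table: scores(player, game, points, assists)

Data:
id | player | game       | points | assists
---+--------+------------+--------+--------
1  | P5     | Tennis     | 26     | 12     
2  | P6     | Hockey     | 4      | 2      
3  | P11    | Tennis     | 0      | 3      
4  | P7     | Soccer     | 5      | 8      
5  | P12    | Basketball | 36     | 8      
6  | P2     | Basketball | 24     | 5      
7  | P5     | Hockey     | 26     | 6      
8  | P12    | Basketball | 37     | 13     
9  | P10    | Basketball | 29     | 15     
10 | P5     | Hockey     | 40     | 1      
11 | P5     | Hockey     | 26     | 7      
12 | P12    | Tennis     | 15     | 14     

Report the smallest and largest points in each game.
SELECT game, MIN(points), MAX(points)
FROM scores
GROUP BY game

Result:
  Basketball: min=24, max=37
  Hockey: min=4, max=40
  Soccer: min=5, max=5
  Tennis: min=0, max=26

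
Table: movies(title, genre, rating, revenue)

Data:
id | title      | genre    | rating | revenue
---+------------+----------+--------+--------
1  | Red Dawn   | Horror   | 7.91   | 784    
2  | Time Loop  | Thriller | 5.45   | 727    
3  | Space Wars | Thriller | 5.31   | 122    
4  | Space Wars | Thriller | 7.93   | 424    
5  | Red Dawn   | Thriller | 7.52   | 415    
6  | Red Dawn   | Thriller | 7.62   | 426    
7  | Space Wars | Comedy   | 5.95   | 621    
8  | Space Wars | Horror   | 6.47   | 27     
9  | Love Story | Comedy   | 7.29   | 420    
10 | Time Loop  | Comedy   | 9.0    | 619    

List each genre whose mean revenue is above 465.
SELECT genre, AVG(revenue)
FROM movies
GROUP BY genre
HAVING AVG(revenue) > 465

Result:
  Comedy: avg=553.33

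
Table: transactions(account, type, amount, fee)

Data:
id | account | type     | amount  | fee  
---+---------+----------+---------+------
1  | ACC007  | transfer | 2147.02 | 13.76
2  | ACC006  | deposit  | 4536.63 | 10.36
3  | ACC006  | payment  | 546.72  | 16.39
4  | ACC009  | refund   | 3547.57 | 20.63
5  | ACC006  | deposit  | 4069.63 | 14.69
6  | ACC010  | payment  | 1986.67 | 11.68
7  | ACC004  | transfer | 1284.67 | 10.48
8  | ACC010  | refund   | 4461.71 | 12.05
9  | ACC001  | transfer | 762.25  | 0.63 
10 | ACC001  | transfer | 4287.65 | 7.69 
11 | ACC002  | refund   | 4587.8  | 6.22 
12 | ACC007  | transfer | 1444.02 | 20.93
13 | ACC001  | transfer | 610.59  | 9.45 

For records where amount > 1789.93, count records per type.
SELECT type, COUNT(*)
FROM transactions
WHERE amount > 1789.93
GROUP BY type

Note: WHERE filters rows before grouping.

Result:
  deposit: 2
  payment: 1
  refund: 3
  transfer: 2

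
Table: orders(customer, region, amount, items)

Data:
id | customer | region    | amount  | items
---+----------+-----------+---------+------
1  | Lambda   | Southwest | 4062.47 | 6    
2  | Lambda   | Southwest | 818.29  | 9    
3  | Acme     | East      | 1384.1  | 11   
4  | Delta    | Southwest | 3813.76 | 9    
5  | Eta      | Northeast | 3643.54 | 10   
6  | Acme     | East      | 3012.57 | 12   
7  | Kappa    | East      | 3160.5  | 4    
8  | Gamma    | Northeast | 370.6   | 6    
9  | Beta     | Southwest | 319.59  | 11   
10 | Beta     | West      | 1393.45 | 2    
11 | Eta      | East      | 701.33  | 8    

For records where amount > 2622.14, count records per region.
SELECT region, COUNT(*)
FROM orders
WHERE amount > 2622.14
GROUP BY region

Note: WHERE filters rows before grouping.

Result:
  East: 2
  Northeast: 1
  Southwest: 2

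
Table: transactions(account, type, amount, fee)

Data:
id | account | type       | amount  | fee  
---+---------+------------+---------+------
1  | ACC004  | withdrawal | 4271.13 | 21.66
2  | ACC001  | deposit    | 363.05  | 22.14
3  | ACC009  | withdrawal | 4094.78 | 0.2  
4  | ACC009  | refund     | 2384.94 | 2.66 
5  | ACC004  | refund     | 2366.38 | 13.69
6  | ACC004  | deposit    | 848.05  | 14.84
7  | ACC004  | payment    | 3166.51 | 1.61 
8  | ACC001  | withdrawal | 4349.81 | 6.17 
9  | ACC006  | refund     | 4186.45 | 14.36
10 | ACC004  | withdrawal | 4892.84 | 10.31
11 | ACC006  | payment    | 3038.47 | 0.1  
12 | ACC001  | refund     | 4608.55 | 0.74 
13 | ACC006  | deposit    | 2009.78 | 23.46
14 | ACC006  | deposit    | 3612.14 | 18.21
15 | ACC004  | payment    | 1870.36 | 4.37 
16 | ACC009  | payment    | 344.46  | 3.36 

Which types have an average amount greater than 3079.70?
SELECT type, AVG(amount)
FROM transactions
GROUP BY type
HAVING AVG(amount) > 3079.70

Result:
  refund: avg=3386.58
  withdrawal: avg=4402.14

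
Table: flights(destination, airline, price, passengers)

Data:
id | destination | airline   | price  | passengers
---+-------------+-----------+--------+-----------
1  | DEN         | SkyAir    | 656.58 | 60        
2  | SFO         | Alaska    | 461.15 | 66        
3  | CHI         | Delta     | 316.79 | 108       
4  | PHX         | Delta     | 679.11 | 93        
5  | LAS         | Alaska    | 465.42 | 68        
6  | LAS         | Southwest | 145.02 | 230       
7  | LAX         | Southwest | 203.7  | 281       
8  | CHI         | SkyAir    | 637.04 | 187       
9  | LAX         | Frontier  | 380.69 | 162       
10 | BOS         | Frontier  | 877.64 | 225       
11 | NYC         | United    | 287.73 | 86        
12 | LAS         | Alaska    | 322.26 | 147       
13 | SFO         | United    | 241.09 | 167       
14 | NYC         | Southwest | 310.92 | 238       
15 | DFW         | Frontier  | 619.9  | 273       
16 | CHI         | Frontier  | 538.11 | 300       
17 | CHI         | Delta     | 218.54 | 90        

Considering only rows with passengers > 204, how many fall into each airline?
SELECT airline, COUNT(*)
FROM flights
WHERE passengers > 204
GROUP BY airline

Note: WHERE filters rows before grouping.

Result:
  Frontier: 3
  Southwest: 3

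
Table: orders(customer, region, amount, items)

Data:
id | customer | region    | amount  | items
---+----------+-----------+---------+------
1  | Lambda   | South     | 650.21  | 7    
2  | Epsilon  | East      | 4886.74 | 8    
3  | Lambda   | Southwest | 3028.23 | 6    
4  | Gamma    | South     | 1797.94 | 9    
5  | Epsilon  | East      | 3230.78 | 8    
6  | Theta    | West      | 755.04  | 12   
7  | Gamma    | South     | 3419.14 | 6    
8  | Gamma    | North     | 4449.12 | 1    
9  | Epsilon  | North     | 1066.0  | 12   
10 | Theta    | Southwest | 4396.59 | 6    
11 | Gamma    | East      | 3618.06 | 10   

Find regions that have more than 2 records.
SELECT region, COUNT(*) as cnt
FROM orders
GROUP BY region
HAVING COUNT(*) > 2

Result:
  East: 3
  South: 3

Note: HAVING filters groups after aggregation, WHERE filters rows before.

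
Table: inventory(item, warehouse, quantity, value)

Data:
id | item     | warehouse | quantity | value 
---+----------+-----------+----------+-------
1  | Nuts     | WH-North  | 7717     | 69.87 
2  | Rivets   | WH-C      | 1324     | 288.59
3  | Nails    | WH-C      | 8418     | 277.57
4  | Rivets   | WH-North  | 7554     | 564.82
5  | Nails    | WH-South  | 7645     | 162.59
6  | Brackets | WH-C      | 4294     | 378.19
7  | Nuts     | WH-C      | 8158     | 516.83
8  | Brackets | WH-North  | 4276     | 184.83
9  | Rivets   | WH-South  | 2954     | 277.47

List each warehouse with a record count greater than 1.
SELECT warehouse, COUNT(*) as cnt
FROM inventory
GROUP BY warehouse
HAVING COUNT(*) > 1

Result:
  WH-C: 4
  WH-North: 3
  WH-South: 2

Note: HAVING filters groups after aggregation, WHERE filters rows before.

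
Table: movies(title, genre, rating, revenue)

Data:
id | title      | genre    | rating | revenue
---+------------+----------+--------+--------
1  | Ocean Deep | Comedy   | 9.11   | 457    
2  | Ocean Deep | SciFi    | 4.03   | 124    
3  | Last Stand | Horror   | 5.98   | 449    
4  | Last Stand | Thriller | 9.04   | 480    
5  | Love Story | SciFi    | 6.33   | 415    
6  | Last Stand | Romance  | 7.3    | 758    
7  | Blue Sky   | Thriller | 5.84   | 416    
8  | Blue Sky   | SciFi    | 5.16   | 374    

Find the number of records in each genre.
SELECT genre, COUNT(*) as count
FROM movies
GROUP BY genre

Result:
  Comedy: 1
  Horror: 1
  Romance: 1
  SciFi: 3
  Thriller: 2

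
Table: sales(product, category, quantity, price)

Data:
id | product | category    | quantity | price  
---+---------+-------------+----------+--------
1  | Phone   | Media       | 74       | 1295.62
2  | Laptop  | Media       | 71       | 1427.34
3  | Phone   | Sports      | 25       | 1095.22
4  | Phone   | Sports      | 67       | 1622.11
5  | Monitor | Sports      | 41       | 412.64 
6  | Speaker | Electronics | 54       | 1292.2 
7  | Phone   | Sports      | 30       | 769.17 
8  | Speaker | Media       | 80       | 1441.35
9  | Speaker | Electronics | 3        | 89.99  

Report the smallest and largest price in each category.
SELECT category, MIN(price), MAX(price)
FROM sales
GROUP BY category

Result:
  Electronics: min=89.99, max=1292.20
  Media: min=1295.62, max=1441.35
  Sports: min=412.64, max=1622.11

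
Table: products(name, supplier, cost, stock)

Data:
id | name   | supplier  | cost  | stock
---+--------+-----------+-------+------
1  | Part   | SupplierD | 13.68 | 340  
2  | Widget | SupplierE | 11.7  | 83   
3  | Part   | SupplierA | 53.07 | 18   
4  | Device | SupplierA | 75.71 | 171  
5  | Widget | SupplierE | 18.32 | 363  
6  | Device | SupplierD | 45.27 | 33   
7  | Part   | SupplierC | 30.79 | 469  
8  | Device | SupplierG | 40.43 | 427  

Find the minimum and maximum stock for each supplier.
SELECT supplier, MIN(stock), MAX(stock)
FROM products
GROUP BY supplier

Result:
  SupplierA: min=18, max=171
  SupplierC: min=469, max=469
  SupplierD: min=33, max=340
  SupplierE: min=83, max=363
  SupplierG: min=427, max=427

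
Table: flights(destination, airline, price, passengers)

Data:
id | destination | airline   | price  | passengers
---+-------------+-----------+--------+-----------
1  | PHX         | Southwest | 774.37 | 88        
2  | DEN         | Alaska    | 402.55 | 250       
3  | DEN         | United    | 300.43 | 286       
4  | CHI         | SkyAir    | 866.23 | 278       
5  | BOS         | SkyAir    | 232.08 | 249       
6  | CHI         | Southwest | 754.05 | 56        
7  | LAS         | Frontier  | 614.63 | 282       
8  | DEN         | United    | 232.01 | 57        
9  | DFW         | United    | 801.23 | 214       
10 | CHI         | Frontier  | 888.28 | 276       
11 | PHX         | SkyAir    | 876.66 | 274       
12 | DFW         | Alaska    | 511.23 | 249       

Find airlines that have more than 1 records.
SELECT airline, COUNT(*) as cnt
FROM flights
GROUP BY airline
HAVING COUNT(*) > 1

Result:
  Alaska: 2
  Frontier: 2
  SkyAir: 3
  Southwest: 2
  United: 3

Note: HAVING filters groups after aggregation, WHERE filters rows before.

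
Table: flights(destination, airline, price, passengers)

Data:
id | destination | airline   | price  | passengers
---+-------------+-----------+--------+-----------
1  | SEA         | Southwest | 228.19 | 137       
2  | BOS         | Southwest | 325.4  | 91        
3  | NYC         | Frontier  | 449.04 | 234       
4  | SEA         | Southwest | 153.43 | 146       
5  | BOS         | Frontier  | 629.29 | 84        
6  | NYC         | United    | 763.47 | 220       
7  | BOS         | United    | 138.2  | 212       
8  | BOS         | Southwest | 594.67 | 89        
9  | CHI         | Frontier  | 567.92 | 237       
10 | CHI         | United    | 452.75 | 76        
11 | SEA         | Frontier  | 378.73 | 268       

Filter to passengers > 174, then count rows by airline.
SELECT airline, COUNT(*)
FROM flights
WHERE passengers > 174
GROUP BY airline

Note: WHERE filters rows before grouping.

Result:
  Frontier: 3
  United: 2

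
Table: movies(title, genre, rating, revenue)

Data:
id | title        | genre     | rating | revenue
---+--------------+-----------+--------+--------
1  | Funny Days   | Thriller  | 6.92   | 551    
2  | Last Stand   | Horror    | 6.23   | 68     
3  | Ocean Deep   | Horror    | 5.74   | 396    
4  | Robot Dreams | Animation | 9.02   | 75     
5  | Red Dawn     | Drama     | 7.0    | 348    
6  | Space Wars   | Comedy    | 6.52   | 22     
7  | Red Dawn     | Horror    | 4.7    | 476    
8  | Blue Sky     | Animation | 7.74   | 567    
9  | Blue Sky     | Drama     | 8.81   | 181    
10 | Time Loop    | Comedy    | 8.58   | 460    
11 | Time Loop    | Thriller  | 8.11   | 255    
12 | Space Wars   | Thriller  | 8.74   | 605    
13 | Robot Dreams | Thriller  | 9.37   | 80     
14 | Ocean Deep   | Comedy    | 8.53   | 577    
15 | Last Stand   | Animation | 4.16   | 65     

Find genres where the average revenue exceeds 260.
SELECT genre, AVG(revenue)
FROM movies
GROUP BY genre
HAVING AVG(revenue) > 260

Result:
  Comedy: avg=353.00
  Drama: avg=264.50
  Horror: avg=313.33
  Thriller: avg=372.75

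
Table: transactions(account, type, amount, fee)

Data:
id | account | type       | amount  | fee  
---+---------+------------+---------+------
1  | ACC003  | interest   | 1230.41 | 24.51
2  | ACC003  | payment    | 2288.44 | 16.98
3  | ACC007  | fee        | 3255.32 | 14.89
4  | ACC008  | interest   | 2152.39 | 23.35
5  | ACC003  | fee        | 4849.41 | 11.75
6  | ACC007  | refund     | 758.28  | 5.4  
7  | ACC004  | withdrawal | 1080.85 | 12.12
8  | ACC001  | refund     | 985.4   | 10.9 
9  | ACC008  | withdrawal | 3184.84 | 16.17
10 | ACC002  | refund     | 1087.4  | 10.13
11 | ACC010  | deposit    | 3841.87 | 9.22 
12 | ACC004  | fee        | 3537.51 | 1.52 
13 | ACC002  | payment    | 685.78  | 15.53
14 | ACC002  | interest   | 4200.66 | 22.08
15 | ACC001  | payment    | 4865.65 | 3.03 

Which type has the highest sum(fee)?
SELECT type, SUM(fee) as val
FROM transactions
GROUP BY type
ORDER BY val DESC
LIMIT 1

Result: interest with sum(fee) = 69.94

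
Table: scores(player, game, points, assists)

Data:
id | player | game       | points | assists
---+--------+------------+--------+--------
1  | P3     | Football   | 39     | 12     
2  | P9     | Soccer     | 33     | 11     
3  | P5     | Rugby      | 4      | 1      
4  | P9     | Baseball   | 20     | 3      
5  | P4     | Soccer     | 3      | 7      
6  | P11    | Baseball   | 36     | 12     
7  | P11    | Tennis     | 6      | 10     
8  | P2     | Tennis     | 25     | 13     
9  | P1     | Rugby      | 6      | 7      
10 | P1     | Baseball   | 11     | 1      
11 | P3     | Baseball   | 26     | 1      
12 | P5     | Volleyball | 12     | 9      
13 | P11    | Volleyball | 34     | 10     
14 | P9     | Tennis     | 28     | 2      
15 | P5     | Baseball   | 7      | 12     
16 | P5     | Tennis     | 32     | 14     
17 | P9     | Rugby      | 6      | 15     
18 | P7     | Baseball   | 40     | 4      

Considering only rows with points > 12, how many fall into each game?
SELECT game, COUNT(*)
FROM scores
WHERE points > 12
GROUP BY game

Note: WHERE filters rows before grouping.

Result:
  Baseball: 4
  Football: 1
  Soccer: 1
  Tennis: 3
  Volleyball: 1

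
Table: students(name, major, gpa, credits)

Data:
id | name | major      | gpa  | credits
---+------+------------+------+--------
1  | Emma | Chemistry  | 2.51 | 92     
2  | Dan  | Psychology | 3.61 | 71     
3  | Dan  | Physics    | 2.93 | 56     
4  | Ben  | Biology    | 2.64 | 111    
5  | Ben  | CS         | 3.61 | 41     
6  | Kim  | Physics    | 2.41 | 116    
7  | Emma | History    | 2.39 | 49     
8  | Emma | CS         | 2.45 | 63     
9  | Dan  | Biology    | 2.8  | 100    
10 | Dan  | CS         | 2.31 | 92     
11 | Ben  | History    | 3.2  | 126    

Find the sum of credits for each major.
SELECT major, SUM(credits) as result
FROM students
GROUP BY major

Result:
  Biology: 211
  CS: 196
  Chemistry: 92
  History: 175
  Physics: 172
  Psychology: 71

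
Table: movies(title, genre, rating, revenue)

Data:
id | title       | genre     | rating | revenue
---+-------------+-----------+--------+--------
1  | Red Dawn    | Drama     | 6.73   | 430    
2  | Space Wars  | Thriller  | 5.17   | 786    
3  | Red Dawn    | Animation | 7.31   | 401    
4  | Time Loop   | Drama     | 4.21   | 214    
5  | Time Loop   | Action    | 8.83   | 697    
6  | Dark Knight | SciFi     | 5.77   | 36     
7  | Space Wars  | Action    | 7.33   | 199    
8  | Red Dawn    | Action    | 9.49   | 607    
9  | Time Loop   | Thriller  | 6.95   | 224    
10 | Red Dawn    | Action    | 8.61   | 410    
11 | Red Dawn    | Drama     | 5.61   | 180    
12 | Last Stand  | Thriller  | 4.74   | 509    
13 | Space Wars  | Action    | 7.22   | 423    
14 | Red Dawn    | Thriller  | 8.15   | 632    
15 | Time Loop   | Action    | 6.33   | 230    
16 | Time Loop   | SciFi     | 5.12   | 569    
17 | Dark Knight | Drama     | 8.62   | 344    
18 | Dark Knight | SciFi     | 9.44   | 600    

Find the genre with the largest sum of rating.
SELECT genre, SUM(rating) as val
FROM movies
GROUP BY genre
ORDER BY val DESC
LIMIT 1

Result: Action with sum(rating) = 47.81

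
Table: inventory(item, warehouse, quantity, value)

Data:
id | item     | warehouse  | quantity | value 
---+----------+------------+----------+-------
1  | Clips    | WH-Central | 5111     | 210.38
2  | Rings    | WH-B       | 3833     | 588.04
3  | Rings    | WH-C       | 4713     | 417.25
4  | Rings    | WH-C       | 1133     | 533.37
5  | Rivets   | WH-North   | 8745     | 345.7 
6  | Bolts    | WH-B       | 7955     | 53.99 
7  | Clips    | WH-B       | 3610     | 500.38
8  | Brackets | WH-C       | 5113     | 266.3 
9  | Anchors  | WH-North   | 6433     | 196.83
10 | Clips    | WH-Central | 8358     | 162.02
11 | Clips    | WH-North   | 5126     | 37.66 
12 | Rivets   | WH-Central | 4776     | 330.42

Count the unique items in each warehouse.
SELECT warehouse, COUNT(DISTINCT item)
FROM inventory
GROUP BY warehouse

Result:
  WH-B: 3 distinct
  WH-C: 2 distinct
  WH-Central: 2 distinct
  WH-North: 3 distinct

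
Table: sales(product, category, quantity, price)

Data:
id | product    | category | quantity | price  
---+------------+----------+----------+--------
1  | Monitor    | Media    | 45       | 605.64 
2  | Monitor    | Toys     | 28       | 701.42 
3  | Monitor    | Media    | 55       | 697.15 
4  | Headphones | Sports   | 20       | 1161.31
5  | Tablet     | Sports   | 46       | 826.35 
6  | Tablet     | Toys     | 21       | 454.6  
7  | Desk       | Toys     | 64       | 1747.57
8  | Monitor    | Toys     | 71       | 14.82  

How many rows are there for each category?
SELECT category, COUNT(*) as count
FROM sales
GROUP BY category

Result:
  Media: 2
  Sports: 2
  Toys: 4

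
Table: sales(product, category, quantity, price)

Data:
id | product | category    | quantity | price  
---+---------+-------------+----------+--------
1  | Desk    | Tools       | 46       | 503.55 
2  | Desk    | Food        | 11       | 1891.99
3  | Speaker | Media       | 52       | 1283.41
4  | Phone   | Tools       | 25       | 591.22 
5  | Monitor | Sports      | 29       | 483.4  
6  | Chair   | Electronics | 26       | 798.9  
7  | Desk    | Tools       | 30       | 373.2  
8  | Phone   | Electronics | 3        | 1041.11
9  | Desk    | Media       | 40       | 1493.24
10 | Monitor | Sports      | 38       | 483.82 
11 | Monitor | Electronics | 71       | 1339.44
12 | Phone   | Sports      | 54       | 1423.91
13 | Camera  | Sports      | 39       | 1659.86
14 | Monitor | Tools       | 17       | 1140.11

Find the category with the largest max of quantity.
SELECT category, MAX(quantity) as val
FROM sales
GROUP BY category
ORDER BY val DESC
LIMIT 1

Result: Electronics with max(quantity) = 71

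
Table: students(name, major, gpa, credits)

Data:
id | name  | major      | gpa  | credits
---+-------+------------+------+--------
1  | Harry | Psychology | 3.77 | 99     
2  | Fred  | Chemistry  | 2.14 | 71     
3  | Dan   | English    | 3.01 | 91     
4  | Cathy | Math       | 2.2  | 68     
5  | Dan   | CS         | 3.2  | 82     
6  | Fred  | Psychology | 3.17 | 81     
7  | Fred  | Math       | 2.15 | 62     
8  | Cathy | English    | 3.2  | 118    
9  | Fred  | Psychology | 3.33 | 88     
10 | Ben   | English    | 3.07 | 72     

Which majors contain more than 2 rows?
SELECT major, COUNT(*) as cnt
FROM students
GROUP BY major
HAVING COUNT(*) > 2

Result:
  English: 3
  Psychology: 3

Note: HAVING filters groups after aggregation, WHERE filters rows before.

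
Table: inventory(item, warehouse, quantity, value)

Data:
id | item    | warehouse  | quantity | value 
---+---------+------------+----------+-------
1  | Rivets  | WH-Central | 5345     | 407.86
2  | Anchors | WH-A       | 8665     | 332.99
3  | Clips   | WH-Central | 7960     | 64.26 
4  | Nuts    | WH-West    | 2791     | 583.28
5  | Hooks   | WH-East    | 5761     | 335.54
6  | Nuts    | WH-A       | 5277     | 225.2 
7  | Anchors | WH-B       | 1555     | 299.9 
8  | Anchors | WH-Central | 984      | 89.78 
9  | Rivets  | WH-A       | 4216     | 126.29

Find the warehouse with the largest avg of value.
SELECT warehouse, AVG(value) as val
FROM inventory
GROUP BY warehouse
ORDER BY val DESC
LIMIT 1

Result: WH-West with avg(value) = 583.28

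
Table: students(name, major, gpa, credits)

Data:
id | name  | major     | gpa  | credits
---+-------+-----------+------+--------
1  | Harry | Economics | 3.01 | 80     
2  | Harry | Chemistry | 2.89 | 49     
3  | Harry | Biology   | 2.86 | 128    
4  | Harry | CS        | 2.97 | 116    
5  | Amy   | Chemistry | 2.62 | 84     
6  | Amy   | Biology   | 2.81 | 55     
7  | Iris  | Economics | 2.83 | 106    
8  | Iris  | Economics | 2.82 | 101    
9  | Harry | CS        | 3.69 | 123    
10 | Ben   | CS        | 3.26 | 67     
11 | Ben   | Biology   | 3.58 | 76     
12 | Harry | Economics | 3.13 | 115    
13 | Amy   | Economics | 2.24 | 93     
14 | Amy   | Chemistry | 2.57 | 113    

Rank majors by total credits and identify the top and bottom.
SELECT major, SUM(credits)
FROM students
GROUP BY major
ORDER BY SUM(credits)

All groups:
  Chemistry: 246
  Biology: 259
  CS: 306
  Economics: 495

Highest: Economics (495)
Lowest: Chemistry (246)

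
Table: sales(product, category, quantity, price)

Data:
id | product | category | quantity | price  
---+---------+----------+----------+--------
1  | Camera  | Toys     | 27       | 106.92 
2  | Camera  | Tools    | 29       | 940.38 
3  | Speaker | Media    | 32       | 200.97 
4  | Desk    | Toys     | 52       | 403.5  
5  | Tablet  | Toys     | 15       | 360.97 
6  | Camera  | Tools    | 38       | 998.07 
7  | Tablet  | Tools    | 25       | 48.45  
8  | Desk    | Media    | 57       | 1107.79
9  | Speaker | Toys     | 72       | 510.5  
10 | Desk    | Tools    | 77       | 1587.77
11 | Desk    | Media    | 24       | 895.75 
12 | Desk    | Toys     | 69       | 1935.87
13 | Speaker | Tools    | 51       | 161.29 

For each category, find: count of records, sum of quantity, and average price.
SELECT category,
       COUNT(*) as cnt,
       SUM(quantity) as total_quantity,
       AVG(price) as avg_price
FROM sales
GROUP BY category

Result:
  Media: 3 records, 113 total quantity, 734.84 avg price
  Tools: 5 records, 220 total quantity, 747.19 avg price
  Toys: 5 records, 235 total quantity, 663.55 avg price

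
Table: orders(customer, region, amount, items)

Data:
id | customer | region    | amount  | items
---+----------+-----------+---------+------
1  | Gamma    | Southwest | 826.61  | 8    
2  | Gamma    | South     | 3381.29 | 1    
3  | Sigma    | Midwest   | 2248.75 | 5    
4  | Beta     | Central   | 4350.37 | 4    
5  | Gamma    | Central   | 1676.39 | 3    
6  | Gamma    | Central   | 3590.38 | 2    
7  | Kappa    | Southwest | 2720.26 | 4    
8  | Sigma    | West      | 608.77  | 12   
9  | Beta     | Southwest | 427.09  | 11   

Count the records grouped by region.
SELECT region, COUNT(*) as count
FROM orders
GROUP BY region

Result:
  Central: 3
  Midwest: 1
  South: 1
  Southwest: 3
  West: 1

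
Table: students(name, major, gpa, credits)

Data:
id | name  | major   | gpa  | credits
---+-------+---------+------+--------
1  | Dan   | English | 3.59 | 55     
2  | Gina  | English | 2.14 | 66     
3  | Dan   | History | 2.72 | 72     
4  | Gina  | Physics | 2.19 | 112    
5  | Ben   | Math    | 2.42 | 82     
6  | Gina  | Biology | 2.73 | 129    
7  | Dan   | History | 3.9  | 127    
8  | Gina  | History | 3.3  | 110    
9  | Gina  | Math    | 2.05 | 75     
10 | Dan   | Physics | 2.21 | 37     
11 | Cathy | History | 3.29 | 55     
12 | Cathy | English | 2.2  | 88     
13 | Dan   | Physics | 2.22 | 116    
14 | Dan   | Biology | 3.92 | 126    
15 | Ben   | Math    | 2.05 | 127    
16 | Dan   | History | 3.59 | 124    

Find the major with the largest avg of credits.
SELECT major, AVG(credits) as val
FROM students
GROUP BY major
ORDER BY val DESC
LIMIT 1

Result: Biology with avg(credits) = 127.50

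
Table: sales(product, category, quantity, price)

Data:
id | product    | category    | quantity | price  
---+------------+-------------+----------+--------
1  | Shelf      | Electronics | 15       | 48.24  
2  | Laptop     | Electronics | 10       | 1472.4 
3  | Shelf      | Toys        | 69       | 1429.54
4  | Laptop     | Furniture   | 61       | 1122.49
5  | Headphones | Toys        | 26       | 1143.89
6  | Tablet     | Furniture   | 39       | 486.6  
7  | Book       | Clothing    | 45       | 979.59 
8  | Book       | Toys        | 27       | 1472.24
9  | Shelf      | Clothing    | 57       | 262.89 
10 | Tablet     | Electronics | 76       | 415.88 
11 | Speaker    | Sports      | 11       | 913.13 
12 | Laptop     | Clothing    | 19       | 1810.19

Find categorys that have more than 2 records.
SELECT category, COUNT(*) as cnt
FROM sales
GROUP BY category
HAVING COUNT(*) > 2

Result:
  Clothing: 3
  Electronics: 3
  Toys: 3

Note: HAVING filters groups after aggregation, WHERE filters rows before.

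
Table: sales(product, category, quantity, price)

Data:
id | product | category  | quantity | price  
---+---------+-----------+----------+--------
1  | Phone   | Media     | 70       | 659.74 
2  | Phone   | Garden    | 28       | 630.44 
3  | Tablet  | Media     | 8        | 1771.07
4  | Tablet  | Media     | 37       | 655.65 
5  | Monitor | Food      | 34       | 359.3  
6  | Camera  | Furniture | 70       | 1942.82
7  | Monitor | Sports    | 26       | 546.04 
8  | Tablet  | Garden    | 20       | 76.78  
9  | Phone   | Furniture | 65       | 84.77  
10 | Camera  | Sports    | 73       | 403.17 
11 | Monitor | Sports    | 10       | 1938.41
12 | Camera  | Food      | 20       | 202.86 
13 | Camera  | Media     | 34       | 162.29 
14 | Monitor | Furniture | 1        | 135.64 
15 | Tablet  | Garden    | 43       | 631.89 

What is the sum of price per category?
SELECT category, SUM(price) as result
FROM sales
GROUP BY category

Result:
  Food: 562.16
  Furniture: 2163.23
  Garden: 1339.11
  Media: 3248.75
  Sports: 2887.62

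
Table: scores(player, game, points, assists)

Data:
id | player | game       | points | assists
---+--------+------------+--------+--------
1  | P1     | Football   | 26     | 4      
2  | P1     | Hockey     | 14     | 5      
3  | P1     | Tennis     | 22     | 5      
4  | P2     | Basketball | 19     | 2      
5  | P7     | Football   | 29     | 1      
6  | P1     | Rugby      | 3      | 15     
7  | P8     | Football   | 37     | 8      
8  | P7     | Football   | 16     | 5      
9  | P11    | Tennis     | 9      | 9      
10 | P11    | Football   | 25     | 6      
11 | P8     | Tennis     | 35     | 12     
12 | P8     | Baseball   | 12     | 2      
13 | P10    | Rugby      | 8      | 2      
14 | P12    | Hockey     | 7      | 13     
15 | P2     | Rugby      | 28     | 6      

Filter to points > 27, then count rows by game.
SELECT game, COUNT(*)
FROM scores
WHERE points > 27
GROUP BY game

Note: WHERE filters rows before grouping.

Result:
  Football: 2
  Rugby: 1
  Tennis: 1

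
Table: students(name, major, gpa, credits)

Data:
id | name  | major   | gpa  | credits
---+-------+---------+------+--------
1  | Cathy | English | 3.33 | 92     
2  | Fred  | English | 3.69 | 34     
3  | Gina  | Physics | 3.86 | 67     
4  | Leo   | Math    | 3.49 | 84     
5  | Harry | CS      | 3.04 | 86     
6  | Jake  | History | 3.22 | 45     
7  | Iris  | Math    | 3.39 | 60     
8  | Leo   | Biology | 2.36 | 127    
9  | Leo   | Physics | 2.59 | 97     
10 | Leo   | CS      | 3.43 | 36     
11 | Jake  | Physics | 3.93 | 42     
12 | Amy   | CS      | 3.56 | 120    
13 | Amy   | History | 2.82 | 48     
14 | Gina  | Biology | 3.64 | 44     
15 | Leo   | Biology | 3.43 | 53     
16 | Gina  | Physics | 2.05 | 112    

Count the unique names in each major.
SELECT major, COUNT(DISTINCT name)
FROM students
GROUP BY major

Result:
  Biology: 2 distinct
  CS: 3 distinct
  English: 2 distinct
  History: 2 distinct
  Math: 2 distinct
  Physics: 3 distinct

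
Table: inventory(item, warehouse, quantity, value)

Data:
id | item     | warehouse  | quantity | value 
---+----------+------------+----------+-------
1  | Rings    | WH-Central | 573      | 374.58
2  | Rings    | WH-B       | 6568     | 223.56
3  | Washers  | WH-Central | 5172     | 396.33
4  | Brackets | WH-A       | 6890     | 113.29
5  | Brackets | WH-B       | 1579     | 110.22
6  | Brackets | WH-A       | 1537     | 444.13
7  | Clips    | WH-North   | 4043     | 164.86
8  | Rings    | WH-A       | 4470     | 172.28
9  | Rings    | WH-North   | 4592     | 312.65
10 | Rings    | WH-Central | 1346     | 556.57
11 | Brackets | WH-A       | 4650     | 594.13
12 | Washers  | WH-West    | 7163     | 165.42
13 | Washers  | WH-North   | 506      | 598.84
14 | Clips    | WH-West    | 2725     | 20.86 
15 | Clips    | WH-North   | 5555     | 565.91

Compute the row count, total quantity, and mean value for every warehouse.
SELECT warehouse,
       COUNT(*) as cnt,
       SUM(quantity) as total_quantity,
       AVG(value) as avg_value
FROM inventory
GROUP BY warehouse

Result:
  WH-A: 4 records, 17547 total quantity, 330.96 avg value
  WH-B: 2 records, 8147 total quantity, 166.89 avg value
  WH-Central: 3 records, 7091 total quantity, 442.49 avg value
  WH-North: 4 records, 14696 total quantity, 410.57 avg value
  WH-West: 2 records, 9888 total quantity, 93.14 avg value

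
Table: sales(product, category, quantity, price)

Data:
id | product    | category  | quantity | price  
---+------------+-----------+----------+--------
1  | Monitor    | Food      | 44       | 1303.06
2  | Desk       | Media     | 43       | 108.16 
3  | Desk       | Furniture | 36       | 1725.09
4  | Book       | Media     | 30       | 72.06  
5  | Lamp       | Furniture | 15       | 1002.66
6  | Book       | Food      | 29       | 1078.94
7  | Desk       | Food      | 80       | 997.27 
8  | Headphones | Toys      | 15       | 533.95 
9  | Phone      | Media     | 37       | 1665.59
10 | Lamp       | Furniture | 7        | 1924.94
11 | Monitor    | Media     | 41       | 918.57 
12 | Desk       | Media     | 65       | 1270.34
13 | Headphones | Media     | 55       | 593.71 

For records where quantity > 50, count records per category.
SELECT category, COUNT(*)
FROM sales
WHERE quantity > 50
GROUP BY category

Note: WHERE filters rows before grouping.

Result:
  Food: 1
  Media: 2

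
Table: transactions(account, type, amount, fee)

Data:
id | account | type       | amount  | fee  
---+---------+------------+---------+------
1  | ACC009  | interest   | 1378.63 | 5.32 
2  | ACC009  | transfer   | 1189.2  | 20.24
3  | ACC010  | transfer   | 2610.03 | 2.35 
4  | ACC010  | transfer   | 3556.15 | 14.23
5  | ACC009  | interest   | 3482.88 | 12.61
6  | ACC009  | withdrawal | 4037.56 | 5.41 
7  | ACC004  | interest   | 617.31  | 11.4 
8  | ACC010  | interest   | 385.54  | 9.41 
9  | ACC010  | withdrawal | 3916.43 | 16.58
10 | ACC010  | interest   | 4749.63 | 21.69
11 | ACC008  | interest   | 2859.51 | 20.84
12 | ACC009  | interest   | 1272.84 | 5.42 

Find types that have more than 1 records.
SELECT type, COUNT(*) as cnt
FROM transactions
GROUP BY type
HAVING COUNT(*) > 1

Result:
  interest: 7
  transfer: 3
  withdrawal: 2

Note: HAVING filters groups after aggregation, WHERE filters rows before.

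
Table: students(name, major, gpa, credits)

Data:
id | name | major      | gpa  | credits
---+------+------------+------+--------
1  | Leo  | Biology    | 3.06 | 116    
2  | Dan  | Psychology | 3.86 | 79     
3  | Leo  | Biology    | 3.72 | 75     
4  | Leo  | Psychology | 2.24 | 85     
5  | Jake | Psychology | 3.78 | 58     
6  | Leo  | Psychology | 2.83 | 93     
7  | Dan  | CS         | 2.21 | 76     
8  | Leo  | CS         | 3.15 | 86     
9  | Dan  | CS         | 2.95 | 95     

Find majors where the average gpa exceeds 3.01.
SELECT major, AVG(gpa)
FROM students
GROUP BY major
HAVING AVG(gpa) > 3.01

Result:
  Biology: avg=3.39
  Psychology: avg=3.18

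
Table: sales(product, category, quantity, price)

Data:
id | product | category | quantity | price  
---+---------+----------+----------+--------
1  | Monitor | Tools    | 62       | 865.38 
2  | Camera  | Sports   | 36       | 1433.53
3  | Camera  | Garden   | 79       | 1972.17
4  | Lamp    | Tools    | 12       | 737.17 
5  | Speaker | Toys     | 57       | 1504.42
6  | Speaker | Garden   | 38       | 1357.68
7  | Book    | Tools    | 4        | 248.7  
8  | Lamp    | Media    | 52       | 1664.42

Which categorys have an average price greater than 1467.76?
SELECT category, AVG(price)
FROM sales
GROUP BY category
HAVING AVG(price) > 1467.76

Result:
  Garden: avg=1664.93
  Media: avg=1664.42
  Toys: avg=1504.42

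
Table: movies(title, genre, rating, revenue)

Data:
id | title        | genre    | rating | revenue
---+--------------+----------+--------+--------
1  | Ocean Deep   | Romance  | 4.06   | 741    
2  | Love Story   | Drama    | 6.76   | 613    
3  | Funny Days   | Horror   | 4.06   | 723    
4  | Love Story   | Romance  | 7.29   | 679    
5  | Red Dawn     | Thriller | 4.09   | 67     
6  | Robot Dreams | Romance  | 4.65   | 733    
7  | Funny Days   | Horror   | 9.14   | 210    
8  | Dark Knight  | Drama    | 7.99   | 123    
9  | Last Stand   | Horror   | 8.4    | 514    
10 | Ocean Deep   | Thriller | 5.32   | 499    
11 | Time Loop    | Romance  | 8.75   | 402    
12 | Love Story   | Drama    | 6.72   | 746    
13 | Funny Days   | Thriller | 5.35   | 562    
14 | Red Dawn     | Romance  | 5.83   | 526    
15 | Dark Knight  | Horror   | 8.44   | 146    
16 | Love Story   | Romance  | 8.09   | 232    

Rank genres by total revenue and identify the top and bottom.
SELECT genre, SUM(revenue)
FROM movies
GROUP BY genre
ORDER BY SUM(revenue)

All groups:
  Thriller: 1128
  Drama: 1482
  Horror: 1593
  Romance: 3313

Highest: Romance (3313)
Lowest: Thriller (1128)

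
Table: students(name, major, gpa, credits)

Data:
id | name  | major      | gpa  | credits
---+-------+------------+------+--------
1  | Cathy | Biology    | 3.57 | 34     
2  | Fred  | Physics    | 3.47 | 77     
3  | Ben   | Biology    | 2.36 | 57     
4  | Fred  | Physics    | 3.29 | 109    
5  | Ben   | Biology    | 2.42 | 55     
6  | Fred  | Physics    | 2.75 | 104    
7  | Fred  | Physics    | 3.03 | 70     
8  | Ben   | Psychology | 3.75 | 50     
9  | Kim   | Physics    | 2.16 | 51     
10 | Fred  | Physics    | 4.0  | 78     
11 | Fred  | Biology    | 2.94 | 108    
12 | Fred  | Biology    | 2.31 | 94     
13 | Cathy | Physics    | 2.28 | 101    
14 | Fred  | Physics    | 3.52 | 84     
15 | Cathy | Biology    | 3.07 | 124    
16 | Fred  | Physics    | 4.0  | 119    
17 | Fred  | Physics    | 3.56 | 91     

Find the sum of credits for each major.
SELECT major, SUM(credits) as result
FROM students
GROUP BY major

Result:
  Biology: 472
  Physics: 884
  Psychology: 50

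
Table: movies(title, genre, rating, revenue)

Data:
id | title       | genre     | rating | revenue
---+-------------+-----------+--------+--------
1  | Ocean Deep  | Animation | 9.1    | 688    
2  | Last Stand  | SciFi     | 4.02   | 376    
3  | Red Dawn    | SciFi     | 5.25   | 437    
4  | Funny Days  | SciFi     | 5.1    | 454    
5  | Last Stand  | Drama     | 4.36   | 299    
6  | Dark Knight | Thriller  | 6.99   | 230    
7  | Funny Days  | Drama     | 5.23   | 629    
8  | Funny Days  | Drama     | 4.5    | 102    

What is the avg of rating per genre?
SELECT genre, AVG(rating) as result
FROM movies
GROUP BY genre

Result:
  Animation: 9.10
  Drama: 4.70
  SciFi: 4.79
  Thriller: 6.99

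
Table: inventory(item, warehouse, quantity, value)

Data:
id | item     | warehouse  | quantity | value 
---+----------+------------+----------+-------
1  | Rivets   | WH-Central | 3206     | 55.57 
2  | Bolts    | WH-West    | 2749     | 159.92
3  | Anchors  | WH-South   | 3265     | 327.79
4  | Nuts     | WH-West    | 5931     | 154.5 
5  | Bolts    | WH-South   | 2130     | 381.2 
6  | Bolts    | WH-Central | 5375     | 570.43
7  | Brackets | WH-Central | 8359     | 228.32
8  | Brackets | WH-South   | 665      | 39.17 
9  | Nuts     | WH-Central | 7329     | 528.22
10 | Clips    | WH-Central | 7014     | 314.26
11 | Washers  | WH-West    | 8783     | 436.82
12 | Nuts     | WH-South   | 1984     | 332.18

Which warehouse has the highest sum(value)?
SELECT warehouse, SUM(value) as val
FROM inventory
GROUP BY warehouse
ORDER BY val DESC
LIMIT 1

Result: WH-Central with sum(value) = 1696.80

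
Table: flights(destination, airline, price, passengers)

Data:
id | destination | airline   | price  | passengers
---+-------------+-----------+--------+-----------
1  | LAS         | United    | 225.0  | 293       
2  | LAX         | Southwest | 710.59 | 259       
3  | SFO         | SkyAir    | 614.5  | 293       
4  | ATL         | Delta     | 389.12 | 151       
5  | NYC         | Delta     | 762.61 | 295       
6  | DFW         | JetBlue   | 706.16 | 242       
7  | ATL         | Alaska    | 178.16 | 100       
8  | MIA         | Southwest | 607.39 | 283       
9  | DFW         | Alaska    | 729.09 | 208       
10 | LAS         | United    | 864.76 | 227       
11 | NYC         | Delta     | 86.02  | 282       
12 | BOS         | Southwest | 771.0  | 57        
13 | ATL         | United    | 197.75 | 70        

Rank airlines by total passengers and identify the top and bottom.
SELECT airline, SUM(passengers)
FROM flights
GROUP BY airline
ORDER BY SUM(passengers)

All groups:
  JetBlue: 242
  SkyAir: 293
  Alaska: 308
  United: 590
  Southwest: 599
  Delta: 728

Highest: Delta (728)
Lowest: JetBlue (242)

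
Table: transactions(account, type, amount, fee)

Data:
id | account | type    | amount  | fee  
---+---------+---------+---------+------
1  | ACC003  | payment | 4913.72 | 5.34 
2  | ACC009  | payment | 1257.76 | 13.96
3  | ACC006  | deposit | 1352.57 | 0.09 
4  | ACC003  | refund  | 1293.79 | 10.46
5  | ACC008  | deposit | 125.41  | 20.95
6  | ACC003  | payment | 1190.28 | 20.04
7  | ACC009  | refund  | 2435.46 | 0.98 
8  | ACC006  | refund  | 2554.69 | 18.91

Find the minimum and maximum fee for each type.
SELECT type, MIN(fee), MAX(fee)
FROM transactions
GROUP BY type

Result:
  deposit: min=0.09, max=20.95
  payment: min=5.34, max=20.04
  refund: min=0.98, max=18.91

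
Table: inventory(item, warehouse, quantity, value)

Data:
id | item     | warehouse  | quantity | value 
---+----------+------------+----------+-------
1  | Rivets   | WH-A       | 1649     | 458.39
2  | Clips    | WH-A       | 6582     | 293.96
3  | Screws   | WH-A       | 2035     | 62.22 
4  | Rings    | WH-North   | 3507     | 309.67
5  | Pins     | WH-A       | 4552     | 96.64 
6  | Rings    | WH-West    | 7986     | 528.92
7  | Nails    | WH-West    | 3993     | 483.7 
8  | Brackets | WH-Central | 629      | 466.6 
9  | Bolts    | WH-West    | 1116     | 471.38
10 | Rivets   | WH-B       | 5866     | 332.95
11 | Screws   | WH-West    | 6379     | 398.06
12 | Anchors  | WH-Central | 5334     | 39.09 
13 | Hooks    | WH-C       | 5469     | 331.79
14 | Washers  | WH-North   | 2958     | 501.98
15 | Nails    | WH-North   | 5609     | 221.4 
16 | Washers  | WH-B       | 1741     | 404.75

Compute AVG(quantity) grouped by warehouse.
SELECT warehouse, AVG(quantity) as result
FROM inventory
GROUP BY warehouse

Result:
  WH-A: 3704.50
  WH-B: 3803.50
  WH-C: 5469.00
  WH-Central: 2981.50
  WH-North: 4024.67
  WH-West: 4868.50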